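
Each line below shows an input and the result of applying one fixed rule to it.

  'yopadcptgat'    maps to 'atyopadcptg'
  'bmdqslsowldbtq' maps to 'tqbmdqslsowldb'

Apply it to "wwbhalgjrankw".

The pattern: move the last 2 characters to the front (rotate right by 2).
Applying that to "wwbhalgjrankw" gives "kwwwbhalgjran".

kwwwbhalgjran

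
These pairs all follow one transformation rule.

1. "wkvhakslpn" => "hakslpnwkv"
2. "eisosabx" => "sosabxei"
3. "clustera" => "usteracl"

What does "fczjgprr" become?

zjgprrfc

Rule — move the last 2 characters to the front (rotate right by 2), then swap the front and back halves of the string.
Applying both steps to "fczjgprr": "rrfczjgp", then "zjgprrfc".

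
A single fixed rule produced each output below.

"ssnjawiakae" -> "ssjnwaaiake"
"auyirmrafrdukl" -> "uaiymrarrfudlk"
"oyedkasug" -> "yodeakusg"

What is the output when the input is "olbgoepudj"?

Looking at the pairs, the operation is to swap each adjacent pair of characters (1↔2, 3↔4, ...).
On "olbgoepudj" that produces "logbeoupjd".

logbeoupjd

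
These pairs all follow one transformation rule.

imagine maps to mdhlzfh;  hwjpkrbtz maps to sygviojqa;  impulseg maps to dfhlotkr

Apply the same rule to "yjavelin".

hmxizudk

Each output is the input with this applied: move the last 2 characters to the front (rotate right by 2), then shift every letter 1 place backward in the alphabet (wrapping around).
Applying that to "yjavelin" gives "hmxizudk".
(Check on "impulseg": → "egimpuls" → "dfhlotkr" ✓)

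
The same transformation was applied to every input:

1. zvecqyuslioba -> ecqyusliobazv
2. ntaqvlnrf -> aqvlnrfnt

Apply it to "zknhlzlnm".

nhlzlnmzk

The pattern: move the first 2 characters to the end (rotate left by 2).
On "zknhlzlnm" that produces "nhlzlnmzk".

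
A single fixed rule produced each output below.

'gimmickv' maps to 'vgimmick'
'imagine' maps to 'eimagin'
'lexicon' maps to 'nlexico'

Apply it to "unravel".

lunrave

Looking at the pairs, the operation is to move the last character to the front.
"unravel" → "lunrave".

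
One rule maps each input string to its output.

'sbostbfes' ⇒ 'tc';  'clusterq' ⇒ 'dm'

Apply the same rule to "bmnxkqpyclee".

cn

Looking at the pairs, the operation is to shift every letter 1 place forward in the alphabet (wrapping around), then keep only the first 2 characters.
"bmnxkqpyclee" → "cn".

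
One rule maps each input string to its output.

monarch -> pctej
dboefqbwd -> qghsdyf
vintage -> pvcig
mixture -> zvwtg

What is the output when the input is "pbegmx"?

gioz

Looking at the pairs, the operation is to delete the first 2 characters, then shift every letter 2 places forward in the alphabet (wrapping around).
Working it through for "pbegmx": intermediate "egmx", final "gioz".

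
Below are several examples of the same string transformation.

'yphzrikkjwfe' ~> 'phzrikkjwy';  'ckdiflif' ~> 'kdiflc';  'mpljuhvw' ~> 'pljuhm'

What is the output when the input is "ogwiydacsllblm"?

What's happening: delete the last 2 characters, then move the first character to the end.
On "ogwiydacsllblm": the first step gives "ogwiydacsllb", and the second then gives "gwiydacsllbo".
(Check on "ckdiflif": → "ckdifl" → "kdiflc" ✓)

gwiydacsllbo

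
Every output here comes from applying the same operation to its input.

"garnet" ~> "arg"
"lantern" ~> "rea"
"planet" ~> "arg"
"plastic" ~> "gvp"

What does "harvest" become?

rfg

The pattern: shift every letter 13 places forward in the alphabet (wrapping around) — i.e. ROT13, then keep only the last 3 characters.
On "harvest": the first step gives "uneirfg", and the second then gives "rfg".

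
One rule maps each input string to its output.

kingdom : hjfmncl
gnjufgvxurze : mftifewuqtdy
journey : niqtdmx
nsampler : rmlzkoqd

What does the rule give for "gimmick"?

The pattern: shift every letter 1 place backward in the alphabet (wrapping around), then swap each adjacent pair of characters (1↔2, 3↔4, ...).
For "gimmick", step one produces "fhllhbj"; step two turns that into "hfllbhj".

hfllbhj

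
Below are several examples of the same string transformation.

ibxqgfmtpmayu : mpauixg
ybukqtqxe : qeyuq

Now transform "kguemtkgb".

kbkum

The rule is to keep every other character starting from the first (positions 1st, 3rd, 5th, ...), then move the first 3 characters to the end (rotate left by 3).
"kguemtkgb" → "kumkb" → "kbkum".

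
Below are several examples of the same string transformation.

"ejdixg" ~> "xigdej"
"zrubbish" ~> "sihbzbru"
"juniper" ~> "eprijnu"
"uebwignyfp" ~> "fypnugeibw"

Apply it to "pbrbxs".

xbsrpb

Each output is the input with this applied: move the last 2 characters to the front (rotate right by 2), then take characters alternately from the front and the back (1st, last, 2nd, 2nd-last, ...).
"pbrbxs" → "xspbrb" → "xbsrpb".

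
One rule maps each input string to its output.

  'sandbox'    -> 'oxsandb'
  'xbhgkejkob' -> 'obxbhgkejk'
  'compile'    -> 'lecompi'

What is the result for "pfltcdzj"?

zjpfltcd

Each output is the input with this applied: move the last 2 characters to the front (rotate right by 2).
For "pfltcdzj" the result is "zjpfltcd".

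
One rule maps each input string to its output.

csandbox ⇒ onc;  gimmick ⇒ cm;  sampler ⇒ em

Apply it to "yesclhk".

The pattern: reverse the string, then keep one character in every 3, starting at position 2 (positions 2nd, 5th, 8th, ...).
"yesclhk" → "khlcsey" → "hs".

hs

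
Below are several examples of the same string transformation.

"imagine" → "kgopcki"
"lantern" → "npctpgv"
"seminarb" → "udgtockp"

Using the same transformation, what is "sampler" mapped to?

utcgonr

The pattern: shift every letter 2 places forward in the alphabet (wrapping around), then take characters alternately from the front and the back (1st, last, 2nd, 2nd-last, ...).
Starting from "sampler": after the first operation, "ucorngt"; after the second, "utcgonr".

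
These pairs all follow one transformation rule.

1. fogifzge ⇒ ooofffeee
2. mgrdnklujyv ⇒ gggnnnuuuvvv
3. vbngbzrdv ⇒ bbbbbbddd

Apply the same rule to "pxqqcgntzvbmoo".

xxxccctttbbbooo

Each output is the input with this applied: keep one character in every 3, starting at position 2 (positions 2nd, 5th, 8th, ...), then repeat every character 3 times.
For "pxqqcgntzvbmoo" the result is "xxxccctttbbbooo".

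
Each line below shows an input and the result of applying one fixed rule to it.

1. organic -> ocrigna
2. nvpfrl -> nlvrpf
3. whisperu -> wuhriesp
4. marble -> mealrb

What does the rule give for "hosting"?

hgonsit

In each case the input is transformed by: take characters alternately from the front and the back (1st, last, 2nd, 2nd-last, ...).
For "hosting" the result is "hgonsit".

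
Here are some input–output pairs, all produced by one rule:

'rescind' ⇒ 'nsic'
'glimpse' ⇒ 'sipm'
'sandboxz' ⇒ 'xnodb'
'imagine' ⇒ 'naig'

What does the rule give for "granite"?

The rule is to take characters alternately from the front and the back (1st, last, 2nd, 2nd-last, ...), then delete the first 3 characters.
For "granite", step one produces "gertain"; step two turns that into "tain".
(Check on "rescind": → "rdensic" → "nsic" ✓)

tain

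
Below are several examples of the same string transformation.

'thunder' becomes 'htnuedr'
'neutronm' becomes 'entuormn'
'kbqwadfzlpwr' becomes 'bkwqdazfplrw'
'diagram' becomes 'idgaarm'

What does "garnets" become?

agnrtes

The pattern: swap each adjacent pair of characters (1↔2, 3↔4, ...).
Applying that to "garnets" gives "agnrtes".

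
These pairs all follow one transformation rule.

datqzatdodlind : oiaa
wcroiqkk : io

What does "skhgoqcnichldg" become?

Looking at the pairs, the operation is to swap the front and back halves of the string, then keep only the vowels.
Applying both steps to "skhgoqcnichldg": "nichldgskhgoqc", then "io".

io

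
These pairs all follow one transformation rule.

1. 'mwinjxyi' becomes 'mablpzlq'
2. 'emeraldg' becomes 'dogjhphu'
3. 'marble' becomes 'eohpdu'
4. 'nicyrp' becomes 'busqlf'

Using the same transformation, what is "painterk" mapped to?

Each output is the input with this applied: shift every letter 3 places forward in the alphabet (wrapping around), then swap the front and back halves of the string.
"painterk" → "sdlqwhun" → "whunsdlq".

whunsdlq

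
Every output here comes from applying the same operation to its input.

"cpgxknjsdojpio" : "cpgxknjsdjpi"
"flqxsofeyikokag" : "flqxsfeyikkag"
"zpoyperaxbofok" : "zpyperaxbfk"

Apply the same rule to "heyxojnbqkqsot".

Rule — remove every "o".
For "heyxojnbqkqsot" the result is "heyxjnbqkqst".

heyxjnbqkqst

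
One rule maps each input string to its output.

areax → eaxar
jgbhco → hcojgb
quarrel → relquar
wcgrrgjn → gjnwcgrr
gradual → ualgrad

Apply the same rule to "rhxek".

Each output is the input with this applied: move the last 3 characters to the front (rotate right by 3).
So "rhxek" becomes "xekrh".

xekrh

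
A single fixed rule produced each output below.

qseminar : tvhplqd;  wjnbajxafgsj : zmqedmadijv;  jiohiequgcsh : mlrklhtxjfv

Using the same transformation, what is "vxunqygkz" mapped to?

Rule — shift every letter 3 places forward in the alphabet (wrapping around), then delete the last character.
Applying both steps to "vxunqygkz": "yaxqtbjnc", then "yaxqtbjn".

yaxqtbjn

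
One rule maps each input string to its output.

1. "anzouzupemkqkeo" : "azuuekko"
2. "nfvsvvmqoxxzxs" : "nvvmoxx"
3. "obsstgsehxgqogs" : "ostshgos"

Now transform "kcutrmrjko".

Looking at the pairs, the operation is to keep every other character starting from the first (positions 1st, 3rd, 5th, ...).
"kcutrmrjko" → "kurrk".

kurrk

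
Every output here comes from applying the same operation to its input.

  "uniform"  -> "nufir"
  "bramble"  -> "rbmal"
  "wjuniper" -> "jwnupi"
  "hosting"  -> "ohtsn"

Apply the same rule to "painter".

apnie

Rule — swap each adjacent pair of characters (1↔2, 3↔4, ...), then delete the last 2 characters.
Working it through for "painter": intermediate "apnietr", final "apnie".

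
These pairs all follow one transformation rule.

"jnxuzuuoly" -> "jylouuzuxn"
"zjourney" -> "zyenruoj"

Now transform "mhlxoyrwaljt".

mtjlawryoxlh

What's happening: move the first character to the end, then reverse the string.
Applying both steps to "mhlxoyrwaljt": "hlxoyrwaljtm", then "mtjlawryoxlh".
(Check on "zjourney": → "journeyz" → "zyenruoj" ✓)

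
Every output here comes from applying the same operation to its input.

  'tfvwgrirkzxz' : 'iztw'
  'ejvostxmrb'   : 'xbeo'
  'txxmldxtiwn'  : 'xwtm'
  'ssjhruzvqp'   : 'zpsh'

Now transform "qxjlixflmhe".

Looking at the pairs, the operation is to keep one character in every 3, starting at position 1 (positions 1st, 4th, 7th, ...), then move the last 2 characters to the front (rotate right by 2).
For "qxjlixflmhe", step one produces "qlfh"; step two turns that into "fhql".

fhql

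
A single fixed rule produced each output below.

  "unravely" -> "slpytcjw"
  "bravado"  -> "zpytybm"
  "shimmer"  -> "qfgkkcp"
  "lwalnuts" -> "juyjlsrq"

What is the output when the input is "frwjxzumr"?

dpuhvxskp

Looking at the pairs, the operation is to shift every letter 2 places backward in the alphabet (wrapping around).
Doing the same to "frwjxzumr": "dpuhvxskp".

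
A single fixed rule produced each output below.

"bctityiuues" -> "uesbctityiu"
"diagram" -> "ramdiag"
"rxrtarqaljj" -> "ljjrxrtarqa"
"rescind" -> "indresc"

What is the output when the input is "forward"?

ardforw

The rule is to move the last 3 characters to the front (rotate right by 3).
For "forward" the result is "ardforw".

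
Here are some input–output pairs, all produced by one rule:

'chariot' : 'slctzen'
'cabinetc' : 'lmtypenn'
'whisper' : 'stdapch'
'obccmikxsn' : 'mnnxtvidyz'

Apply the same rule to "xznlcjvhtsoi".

kywnugsedzti

Each output is the input with this applied: move the first character to the end, then shift every letter 11 places forward in the alphabet (wrapping around).
For "xznlcjvhtsoi", step one produces "znlcjvhtsoix"; step two turns that into "kywnugsedzti".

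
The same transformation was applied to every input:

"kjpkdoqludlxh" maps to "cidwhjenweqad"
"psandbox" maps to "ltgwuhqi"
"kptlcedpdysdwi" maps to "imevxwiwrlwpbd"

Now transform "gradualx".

ktwnteqz

Rule — move the first character to the end, then shift every letter 7 places backward in the alphabet (wrapping around).
On "gradualx": the first step gives "radualxg", and the second then gives "ktwnteqz".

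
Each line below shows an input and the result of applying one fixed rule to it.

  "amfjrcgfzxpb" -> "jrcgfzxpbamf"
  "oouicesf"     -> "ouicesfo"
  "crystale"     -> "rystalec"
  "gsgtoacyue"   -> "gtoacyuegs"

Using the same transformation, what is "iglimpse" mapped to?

glimpsei

Looking at the pairs, the operation is to swap the front and back halves of the string, then move the last 3 characters to the front (rotate right by 3).
On "iglimpse": the first step gives "mpseigli", and the second then gives "glimpsei".
(Check on "crystale": → "talecrys" → "rystalec" ✓)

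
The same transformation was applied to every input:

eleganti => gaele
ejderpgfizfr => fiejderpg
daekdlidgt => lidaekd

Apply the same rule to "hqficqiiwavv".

iwhqficqi

The rule is to delete the last 3 characters, then move the last 2 characters to the front (rotate right by 2).
Starting from "hqficqiiwavv": after the first operation, "hqficqiiw"; after the second, "iwhqficqi".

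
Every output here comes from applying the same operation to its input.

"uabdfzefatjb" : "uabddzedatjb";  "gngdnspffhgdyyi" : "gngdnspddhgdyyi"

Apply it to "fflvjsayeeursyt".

The transformation: replace every "f" with "d".
On "fflvjsayeeursyt" that produces "ddlvjsayeeursyt".

ddlvjsayeeursyt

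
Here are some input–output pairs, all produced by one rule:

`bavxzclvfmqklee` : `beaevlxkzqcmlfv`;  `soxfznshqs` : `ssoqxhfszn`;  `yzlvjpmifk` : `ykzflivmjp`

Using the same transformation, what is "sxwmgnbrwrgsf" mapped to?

sfxswgmrgwnrb

What's happening: take characters alternately from the front and the back (1st, last, 2nd, 2nd-last, ...).
On "sxwmgnbrwrgsf" that produces "sfxswgmrgwnrb".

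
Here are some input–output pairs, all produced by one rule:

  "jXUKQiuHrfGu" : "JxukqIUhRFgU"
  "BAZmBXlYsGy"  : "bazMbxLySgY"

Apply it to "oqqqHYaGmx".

OQQQhyAgMX

The pattern: flip the case of every letter.
On "oqqqHYaGmx" that produces "OQQQhyAgMX".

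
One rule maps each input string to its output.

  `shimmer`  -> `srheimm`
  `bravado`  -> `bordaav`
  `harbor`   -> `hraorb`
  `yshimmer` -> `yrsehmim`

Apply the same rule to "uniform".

The pattern: take characters alternately from the front and the back (1st, last, 2nd, 2nd-last, ...).
For "uniform" the result is "umnriof".

umnriof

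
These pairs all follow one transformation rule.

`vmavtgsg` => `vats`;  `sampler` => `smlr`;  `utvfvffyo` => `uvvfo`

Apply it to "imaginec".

Looking at the pairs, the operation is to keep every other character starting from the first (positions 1st, 3rd, 5th, ...).
Doing the same to "imaginec": "iaie".

iaie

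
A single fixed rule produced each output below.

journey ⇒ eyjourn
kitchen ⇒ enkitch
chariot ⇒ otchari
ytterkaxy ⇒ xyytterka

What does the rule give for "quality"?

tyquali

Looking at the pairs, the operation is to move the last 2 characters to the front (rotate right by 2).
On "quality" that produces "tyquali".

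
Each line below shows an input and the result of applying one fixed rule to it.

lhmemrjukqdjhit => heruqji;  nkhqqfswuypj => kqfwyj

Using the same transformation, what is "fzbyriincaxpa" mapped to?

Looking at the pairs, the operation is to keep every other character starting from the second (positions 2nd, 4th, 6th, ...).
Applying that to "fzbyriincaxpa" gives "zyinap".

zyinap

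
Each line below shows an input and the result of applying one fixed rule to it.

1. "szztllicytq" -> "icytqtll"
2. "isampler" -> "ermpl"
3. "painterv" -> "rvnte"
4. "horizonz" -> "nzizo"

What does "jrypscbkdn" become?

bkdnpsc

The transformation: delete the first 3 characters, then move the first 3 characters to the end (rotate left by 3).
For "jrypscbkdn", step one produces "pscbkdn"; step two turns that into "bkdnpsc".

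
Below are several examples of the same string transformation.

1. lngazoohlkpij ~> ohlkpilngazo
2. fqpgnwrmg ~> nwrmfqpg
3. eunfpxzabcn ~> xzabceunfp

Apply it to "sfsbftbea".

Looking at the pairs, the operation is to delete the last character, then swap the front and back halves of the string.
Applying both steps to "sfsbftbea": "sfsbftbe", then "ftbesfsb".

ftbesfsb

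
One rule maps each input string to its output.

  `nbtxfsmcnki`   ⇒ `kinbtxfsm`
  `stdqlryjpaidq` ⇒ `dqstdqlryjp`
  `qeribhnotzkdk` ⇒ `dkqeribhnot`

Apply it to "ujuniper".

Each output is the input with this applied: move the last 2 characters to the front (rotate right by 2), then delete the last 2 characters.
For "ujuniper", step one produces "erujunip"; step two turns that into "erujun".

erujun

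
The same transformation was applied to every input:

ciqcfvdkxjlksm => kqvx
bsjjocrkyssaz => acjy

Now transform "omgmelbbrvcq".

The rule is to keep one character in every 3, starting at position 3 (positions 3rd, 6th, 9th, ...), then sort the characters into alphabetical order.
Applying that to "omgmelbbrvcq" gives "glqr".

glqr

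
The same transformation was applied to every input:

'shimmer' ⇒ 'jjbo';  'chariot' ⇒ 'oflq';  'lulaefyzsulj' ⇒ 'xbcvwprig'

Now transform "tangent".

dbkq

What's happening: shift every letter 3 places backward in the alphabet (wrapping around), then delete the first 3 characters.
Applying both steps to "tangent": "qxkdbkq", then "dbkq".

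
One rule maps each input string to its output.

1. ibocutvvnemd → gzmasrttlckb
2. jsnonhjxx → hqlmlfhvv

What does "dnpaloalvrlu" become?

The pattern: shift every letter 2 places backward in the alphabet (wrapping around).
"dnpaloalvrlu" → "blnyjmyjtpjs".

blnyjmyjtpjs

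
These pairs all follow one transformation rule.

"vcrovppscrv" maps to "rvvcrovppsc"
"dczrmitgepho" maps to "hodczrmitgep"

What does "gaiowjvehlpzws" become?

The transformation: move the last 2 characters to the front (rotate right by 2).
Doing the same to "gaiowjvehlpzws": "wsgaiowjvehlpz".

wsgaiowjvehlpz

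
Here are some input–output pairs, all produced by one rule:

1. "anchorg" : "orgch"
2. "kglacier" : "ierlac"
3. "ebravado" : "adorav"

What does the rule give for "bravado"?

adoav

Looking at the pairs, the operation is to delete the first 2 characters, then move the last 3 characters to the front (rotate right by 3).
Starting from "bravado": after the first operation, "avado"; after the second, "adoav".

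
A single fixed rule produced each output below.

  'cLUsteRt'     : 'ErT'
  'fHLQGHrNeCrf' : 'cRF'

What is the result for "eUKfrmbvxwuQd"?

UqD

Each output is the input with this applied: flip the case of every letter, then keep only the last 3 characters.
For "eUKfrmbvxwuQd", step one produces "EukFRMBVXWUqD"; step two turns that into "UqD".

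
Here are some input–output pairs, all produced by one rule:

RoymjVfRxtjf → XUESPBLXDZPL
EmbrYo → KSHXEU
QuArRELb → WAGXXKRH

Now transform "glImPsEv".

MROSVYKB

Rule — shift every letter 6 places forward in the alphabet (wrapping around), then convert every letter to uppercase.
Starting from "glImPsEv": after the first operation, "mrOsVyKb"; after the second, "MROSVYKB".
(Check on "EmbrYo": → "KshxEu" → "KSHXEU" ✓)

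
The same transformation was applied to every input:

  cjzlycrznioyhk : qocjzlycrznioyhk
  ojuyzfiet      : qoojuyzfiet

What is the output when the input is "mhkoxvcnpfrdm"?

The pattern: prepend "qo".
So "mhkoxvcnpfrdm" becomes "qomhkoxvcnpfrdm".

qomhkoxvcnpfrdm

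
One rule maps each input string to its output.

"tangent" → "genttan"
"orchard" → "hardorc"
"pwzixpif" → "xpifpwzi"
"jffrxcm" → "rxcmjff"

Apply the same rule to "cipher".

The transformation: move the last character to the front, then move the last 3 characters to the front (rotate right by 3).
On "cipher" that produces "pherci".

pherci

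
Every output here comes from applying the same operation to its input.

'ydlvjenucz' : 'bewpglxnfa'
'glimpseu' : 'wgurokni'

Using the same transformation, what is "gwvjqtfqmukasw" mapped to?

yucmwoshvslxyi

Looking at the pairs, the operation is to shift every letter 2 places forward in the alphabet (wrapping around), then reverse the string.
Applying both steps to "gwvjqtfqmukasw": "iyxlsvhsowmcuy", then "yucmwoshvslxyi".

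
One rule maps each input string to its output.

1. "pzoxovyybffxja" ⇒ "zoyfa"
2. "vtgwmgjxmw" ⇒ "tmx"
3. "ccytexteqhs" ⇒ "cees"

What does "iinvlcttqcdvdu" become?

iltdu

The rule is to keep one character in every 3, starting at position 2 (positions 2nd, 5th, 8th, ...).
So "iinvlcttqcdvdu" becomes "iltdu".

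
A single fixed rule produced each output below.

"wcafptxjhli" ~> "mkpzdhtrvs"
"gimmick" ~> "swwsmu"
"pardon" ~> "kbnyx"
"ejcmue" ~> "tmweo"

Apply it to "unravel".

xbkfov

What's happening: delete the first character, then shift every letter 10 places forward in the alphabet (wrapping around).
Starting from "unravel": after the first operation, "nravel"; after the second, "xbkfov".
(Check on "gimmick": → "immick" → "swwsmu" ✓)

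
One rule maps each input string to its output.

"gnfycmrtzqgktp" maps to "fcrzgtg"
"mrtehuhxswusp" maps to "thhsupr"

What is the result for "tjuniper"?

The pattern: move the first 2 characters to the end (rotate left by 2), then keep every other character starting from the first (positions 1st, 3rd, 5th, ...).
So "tjuniper" becomes "uiet".
(Check on "mrtehuhxswusp": → "tehuhxswuspmr" → "thhsupr" ✓)

uiet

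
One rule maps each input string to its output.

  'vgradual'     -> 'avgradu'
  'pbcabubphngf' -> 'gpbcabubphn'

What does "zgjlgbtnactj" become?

Each output is the input with this applied: delete the last character, then move the last character to the front.
Working it through for "zgjlgbtnactj": intermediate "zgjlgbtnact", final "tzgjlgbtnac".
(Check on "vgradual": → "vgradua" → "avgradu" ✓)

tzgjlgbtnac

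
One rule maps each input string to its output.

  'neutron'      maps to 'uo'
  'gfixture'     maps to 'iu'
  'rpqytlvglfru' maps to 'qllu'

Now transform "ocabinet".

The rule is to keep one character in every 3, starting at position 3 (positions 3rd, 6th, 9th, ...).
On "ocabinet" that produces "an".

an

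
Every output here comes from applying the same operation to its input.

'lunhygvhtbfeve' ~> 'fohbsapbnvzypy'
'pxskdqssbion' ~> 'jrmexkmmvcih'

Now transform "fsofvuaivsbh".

zmizpoucpmvb

The transformation: shift every letter 6 places backward in the alphabet (wrapping around).
Doing the same to "fsofvuaivsbh": "zmizpoucpmvb".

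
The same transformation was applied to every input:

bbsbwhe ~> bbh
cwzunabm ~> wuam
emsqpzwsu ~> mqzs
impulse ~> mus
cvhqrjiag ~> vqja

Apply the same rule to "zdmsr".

Looking at the pairs, the operation is to keep every other character starting from the second (positions 2nd, 4th, 6th, ...).
Applying that to "zdmsr" gives "ds".

ds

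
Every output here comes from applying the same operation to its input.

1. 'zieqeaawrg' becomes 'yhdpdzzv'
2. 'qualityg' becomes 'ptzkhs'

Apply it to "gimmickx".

The pattern: delete the last 2 characters, then shift every letter 1 place backward in the alphabet (wrapping around).
Applying both steps to "gimmickx": "gimmic", then "fhllhb".

fhllhb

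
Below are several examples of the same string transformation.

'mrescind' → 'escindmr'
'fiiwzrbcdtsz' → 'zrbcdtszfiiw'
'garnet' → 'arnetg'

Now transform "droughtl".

oughtldr

The pattern: move the last 2 characters to the front (rotate right by 2), then swap the front and back halves of the string.
Applying both steps to "droughtl": "tldrough", then "oughtldr".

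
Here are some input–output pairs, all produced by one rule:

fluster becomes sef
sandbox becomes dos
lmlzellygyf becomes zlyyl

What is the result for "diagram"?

The transformation: move the first 2 characters to the end (rotate left by 2), then keep every other character starting from the second (positions 2nd, 4th, 6th, ...).
Applying both steps to "diagram": "agramdi", then "gad".
(Check on "fluster": → "usterfl" → "sef" ✓)

gad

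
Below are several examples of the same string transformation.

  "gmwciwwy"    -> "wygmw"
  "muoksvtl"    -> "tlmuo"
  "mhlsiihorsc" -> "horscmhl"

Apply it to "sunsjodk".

dksun

The transformation: move the first 3 characters to the end (rotate left by 3), then delete the first 3 characters.
"sunsjodk" → "sjodksun" → "dksun".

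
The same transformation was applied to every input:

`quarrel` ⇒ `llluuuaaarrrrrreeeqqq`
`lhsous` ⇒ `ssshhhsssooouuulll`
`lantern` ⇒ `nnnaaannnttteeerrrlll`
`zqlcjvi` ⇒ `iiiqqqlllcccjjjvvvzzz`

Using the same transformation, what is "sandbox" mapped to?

xxxaaannndddbbbooosss

Looking at the pairs, the operation is to swap the first and last characters, then repeat every character 3 times.
"sandbox" → "xandbos" → "xxxaaannndddbbbooosss".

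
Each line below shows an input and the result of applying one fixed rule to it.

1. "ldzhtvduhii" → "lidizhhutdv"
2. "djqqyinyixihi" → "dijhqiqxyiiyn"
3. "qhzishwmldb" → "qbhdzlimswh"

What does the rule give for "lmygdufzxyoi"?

limoyygxdzuf

Rule — take characters alternately from the front and the back (1st, last, 2nd, 2nd-last, ...).
Doing the same to "lmygdufzxyoi": "limoyygxdzuf".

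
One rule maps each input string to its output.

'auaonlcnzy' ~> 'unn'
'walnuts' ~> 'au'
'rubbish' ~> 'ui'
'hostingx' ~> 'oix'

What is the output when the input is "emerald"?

What's happening: keep one character in every 3, starting at position 2 (positions 2nd, 5th, 8th, ...).
"emerald" → "ma".

ma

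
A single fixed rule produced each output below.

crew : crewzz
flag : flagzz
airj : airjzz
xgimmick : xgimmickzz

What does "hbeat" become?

Looking at the pairs, the operation is to append "zz".
Applying that to "hbeat" gives "hbeatzz".

hbeatzz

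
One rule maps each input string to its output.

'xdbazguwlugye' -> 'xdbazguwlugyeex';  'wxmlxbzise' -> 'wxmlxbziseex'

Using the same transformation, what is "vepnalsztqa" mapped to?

vepnalsztqaex

The transformation: append "ex".
"vepnalsztqa" → "vepnalsztqaex".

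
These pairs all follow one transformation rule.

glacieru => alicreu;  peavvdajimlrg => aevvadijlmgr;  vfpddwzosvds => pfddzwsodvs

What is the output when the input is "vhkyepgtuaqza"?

kheygputqaaz

In each case the input is transformed by: delete the first character, then swap each adjacent pair of characters (1↔2, 3↔4, ...).
Working it through for "vhkyepgtuaqza": intermediate "hkyepgtuaqza", final "kheygputqaaz".
(Check on "vfpddwzosvds": → "fpddwzosvds" → "pfddzwsodvs" ✓)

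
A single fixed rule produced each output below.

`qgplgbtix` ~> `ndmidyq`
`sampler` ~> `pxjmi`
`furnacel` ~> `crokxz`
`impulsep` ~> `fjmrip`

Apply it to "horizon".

elofw

The transformation: shift every letter 3 places backward in the alphabet (wrapping around), then delete the last 2 characters.
So "horizon" becomes "elofw".
(Check on "furnacel": → "crokxzbi" → "crokxz" ✓)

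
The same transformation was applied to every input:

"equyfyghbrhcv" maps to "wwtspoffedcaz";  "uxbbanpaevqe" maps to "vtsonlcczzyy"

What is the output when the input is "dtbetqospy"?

wrrqonmcbz

Looking at the pairs, the operation is to sort the characters into reverse alphabetical order, then shift every letter 2 places backward in the alphabet (wrapping around).
Starting from "dtbetqospy": after the first operation, "yttsqpoedb"; after the second, "wrrqonmcbz".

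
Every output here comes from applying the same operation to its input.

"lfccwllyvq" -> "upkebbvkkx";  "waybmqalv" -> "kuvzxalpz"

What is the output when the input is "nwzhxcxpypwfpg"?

ofmvygwbwoxove

The rule is to shift every letter 1 place backward in the alphabet (wrapping around), then move the last 2 characters to the front (rotate right by 2).
"nwzhxcxpypwfpg" → "mvygwbwoxoveof" → "ofmvygwbwoxove".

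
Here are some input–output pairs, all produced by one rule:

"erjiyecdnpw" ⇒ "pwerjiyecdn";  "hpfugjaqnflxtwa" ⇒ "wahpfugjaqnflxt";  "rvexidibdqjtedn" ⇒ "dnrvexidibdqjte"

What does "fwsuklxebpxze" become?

zefwsuklxebpx

What's happening: move the last 2 characters to the front (rotate right by 2).
On "fwsuklxebpxze" that produces "zefwsuklxebpx".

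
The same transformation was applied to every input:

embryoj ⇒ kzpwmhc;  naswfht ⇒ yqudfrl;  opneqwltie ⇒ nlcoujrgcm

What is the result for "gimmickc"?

In each case the input is transformed by: shift every letter 2 places backward in the alphabet (wrapping around), then move the first character to the end.
On "gimmickc" that produces "gkkgaiae".

gkkgaiae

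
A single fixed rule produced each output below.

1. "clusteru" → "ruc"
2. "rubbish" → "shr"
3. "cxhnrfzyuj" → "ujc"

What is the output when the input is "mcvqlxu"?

xum

The rule is to move the last 2 characters to the front (rotate right by 2), then keep only the first 3 characters.
Applying that to "mcvqlxu" gives "xum".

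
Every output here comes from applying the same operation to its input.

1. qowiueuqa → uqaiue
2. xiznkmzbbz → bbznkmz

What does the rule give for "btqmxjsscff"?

Rule — delete the first 3 characters, then move the last 3 characters to the front (rotate right by 3).
Applying both steps to "btqmxjsscff": "mxjsscff", then "cffmxjss".

cffmxjss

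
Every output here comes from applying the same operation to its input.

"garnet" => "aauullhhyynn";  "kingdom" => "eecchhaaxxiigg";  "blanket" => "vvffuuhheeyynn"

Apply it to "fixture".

zzccrrnnoollyy

The rule is to shift every letter 6 places backward in the alphabet (wrapping around), then double every character.
Starting from "fixture": after the first operation, "zcrnoly"; after the second, "zzccrrnnoollyy".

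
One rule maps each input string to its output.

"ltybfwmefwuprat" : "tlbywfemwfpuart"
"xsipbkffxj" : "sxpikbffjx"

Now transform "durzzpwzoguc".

The transformation: swap each adjacent pair of characters (1↔2, 3↔4, ...).
"durzzpwzoguc" → "udzrpzzwgocu".

udzrpzzwgocu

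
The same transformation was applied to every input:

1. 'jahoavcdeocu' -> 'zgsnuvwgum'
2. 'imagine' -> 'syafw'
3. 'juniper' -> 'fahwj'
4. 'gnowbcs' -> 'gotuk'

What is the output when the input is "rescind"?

kuafv

In each case the input is transformed by: shift every letter 8 places backward in the alphabet (wrapping around), then delete the first 2 characters.
"rescind" → "jwkuafv" → "kuafv".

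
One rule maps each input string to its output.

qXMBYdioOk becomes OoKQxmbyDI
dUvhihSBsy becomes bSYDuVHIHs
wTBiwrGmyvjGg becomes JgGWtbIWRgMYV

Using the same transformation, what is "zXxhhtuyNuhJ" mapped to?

Rule — move the last 3 characters to the front (rotate right by 3), then flip the case of every letter.
"zXxhhtuyNuhJ" → "uhJzXxhhtuyN" → "UHjZxXHHTUYn".
(Check on "wTBiwrGmyvjGg": → "jGgwTBiwrGmyv" → "JgGWtbIWRgMYV" ✓)

UHjZxXHHTUYn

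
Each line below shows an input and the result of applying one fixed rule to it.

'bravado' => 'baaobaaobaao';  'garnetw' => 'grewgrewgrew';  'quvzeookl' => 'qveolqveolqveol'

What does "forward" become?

fradfradfrad

In each case the input is transformed by: keep every other character starting from the first (positions 1st, 3rd, 5th, ...), then write the whole string 3 times in a row.
Starting from "forward": after the first operation, "frad"; after the second, "fradfradfrad".
(Check on "bravado": → "baao" → "baaobaaobaao" ✓)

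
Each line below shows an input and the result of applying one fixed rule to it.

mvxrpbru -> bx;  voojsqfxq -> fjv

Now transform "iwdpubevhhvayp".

The pattern: reverse the string, then keep one character in every 3, starting at position 3 (positions 3rd, 6th, 9th, ...).
Applying that to "iwdpubevhhvayp" gives "ahbd".

ahbd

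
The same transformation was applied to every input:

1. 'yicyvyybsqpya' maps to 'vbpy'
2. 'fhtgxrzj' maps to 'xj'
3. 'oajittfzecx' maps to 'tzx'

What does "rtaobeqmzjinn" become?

bmir

The transformation: move the first 2 characters to the end (rotate left by 2), then keep one character in every 3, starting at position 3 (positions 3rd, 6th, 9th, ...).
On "rtaobeqmzjinn": the first step gives "aobeqmzjinnrt", and the second then gives "bmir".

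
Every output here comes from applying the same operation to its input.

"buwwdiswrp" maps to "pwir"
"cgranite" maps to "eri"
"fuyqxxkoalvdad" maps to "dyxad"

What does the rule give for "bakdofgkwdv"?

vkfw

The pattern: move the last character to the front, then keep one character in every 3, starting at position 1 (positions 1st, 4th, 7th, ...).
Doing the same to "bakdofgkwdv": "vkfw".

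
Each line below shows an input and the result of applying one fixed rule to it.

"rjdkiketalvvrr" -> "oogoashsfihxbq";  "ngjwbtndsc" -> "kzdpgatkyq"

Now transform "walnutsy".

The transformation: take characters alternately from the front and the back (1st, last, 2nd, 2nd-last, ...), then shift every letter 3 places backward in the alphabet (wrapping around).
For "walnutsy", step one produces "wyasltnu"; step two turns that into "tvxpiqkr".

tvxpiqkr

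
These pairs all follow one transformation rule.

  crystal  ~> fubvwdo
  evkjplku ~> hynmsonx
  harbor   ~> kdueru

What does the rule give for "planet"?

The rule is to shift every letter 3 places forward in the alphabet (wrapping around).
So "planet" becomes "sodqhw".

sodqhw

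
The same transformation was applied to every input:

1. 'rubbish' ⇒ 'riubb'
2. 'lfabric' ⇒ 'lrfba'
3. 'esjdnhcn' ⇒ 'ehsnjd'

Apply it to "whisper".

wphsi

Rule — delete the last 2 characters, then take characters alternately from the front and the back (1st, last, 2nd, 2nd-last, ...).
For "whisper", step one produces "whisp"; step two turns that into "wphsi".
(Check on "rubbish": → "rubbi" → "riubb" ✓)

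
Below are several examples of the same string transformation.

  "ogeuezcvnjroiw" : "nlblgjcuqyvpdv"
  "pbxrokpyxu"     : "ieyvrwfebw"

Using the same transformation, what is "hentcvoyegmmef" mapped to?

luajcvflnttlmo

Each output is the input with this applied: shift every letter 7 places forward in the alphabet (wrapping around), then move the first character to the end.
Working it through for "hentcvoyegmmef": intermediate "oluajcvflnttlm", final "luajcvflnttlmo".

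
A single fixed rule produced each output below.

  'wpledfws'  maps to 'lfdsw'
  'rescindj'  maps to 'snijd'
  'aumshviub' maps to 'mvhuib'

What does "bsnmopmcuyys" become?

npocmyusy

The rule is to swap each adjacent pair of characters (1↔2, 3↔4, ...), then delete the first 3 characters.
Working it through for "bsnmopmcuyys": intermediate "sbmnpocmyusy", final "npocmyusy".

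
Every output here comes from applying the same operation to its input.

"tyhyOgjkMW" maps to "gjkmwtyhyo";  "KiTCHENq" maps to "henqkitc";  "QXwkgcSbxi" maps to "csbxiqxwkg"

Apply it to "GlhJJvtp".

jvtpglhj

Looking at the pairs, the operation is to swap the front and back halves of the string, then convert every letter to lowercase.
For "GlhJJvtp" the result is "jvtpglhj".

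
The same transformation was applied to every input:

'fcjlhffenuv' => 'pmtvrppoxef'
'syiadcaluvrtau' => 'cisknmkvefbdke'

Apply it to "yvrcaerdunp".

In each case the input is transformed by: shift every letter 10 places forward in the alphabet (wrapping around).
"yvrcaerdunp" → "ifbmkobnexz".

ifbmkobnexz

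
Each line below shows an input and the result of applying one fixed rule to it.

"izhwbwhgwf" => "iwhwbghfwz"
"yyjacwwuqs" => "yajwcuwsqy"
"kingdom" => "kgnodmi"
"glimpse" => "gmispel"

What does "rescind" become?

rcsnide

The pattern: swap each adjacent pair of characters (1↔2, 3↔4, ...), then move the first character to the end.
Starting from "rescind": after the first operation, "ercsnid"; after the second, "rcsnide".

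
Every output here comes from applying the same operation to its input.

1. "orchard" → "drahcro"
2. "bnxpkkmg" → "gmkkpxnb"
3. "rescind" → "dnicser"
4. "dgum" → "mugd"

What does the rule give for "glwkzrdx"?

xdrzkwlg

In each case the input is transformed by: reverse the string.
Applying that to "glwkzrdx" gives "xdrzkwlg".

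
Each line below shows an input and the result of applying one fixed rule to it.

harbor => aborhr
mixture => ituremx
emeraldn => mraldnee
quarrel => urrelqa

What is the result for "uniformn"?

What's happening: move the first 2 characters to the end (rotate left by 2), then swap the first and last characters.
"uniformn" → "iformnun" → "nformnui".

nformnui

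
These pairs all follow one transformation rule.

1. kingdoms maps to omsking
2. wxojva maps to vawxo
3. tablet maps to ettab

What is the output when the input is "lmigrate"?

atelmig

The rule is to swap the front and back halves of the string, then delete the first character.
Applying that to "lmigrate" gives "atelmig".
(Check on "wxojva": → "jvawxo" → "vawxo" ✓)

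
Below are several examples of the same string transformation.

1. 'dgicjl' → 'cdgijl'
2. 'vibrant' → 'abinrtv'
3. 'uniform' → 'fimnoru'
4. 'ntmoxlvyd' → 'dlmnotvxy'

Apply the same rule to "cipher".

cehipr

Each output is the input with this applied: sort the characters into alphabetical order.
Applying that to "cipher" gives "cehipr".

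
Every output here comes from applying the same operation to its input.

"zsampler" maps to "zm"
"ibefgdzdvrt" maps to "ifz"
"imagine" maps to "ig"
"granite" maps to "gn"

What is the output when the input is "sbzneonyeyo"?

The transformation: move the last 2 characters to the front (rotate right by 2), then keep one character in every 3, starting at position 3 (positions 3rd, 6th, 9th, ...).
For "sbzneonyeyo", step one produces "yosbzneonye"; step two turns that into "snn".

snn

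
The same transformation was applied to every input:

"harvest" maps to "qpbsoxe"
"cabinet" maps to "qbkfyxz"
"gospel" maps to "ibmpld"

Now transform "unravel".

Each output is the input with this applied: shift every letter 3 places backward in the alphabet (wrapping around), then reverse the string.
Starting from "unravel": after the first operation, "rkoxsbi"; after the second, "ibsxokr".

ibsxokr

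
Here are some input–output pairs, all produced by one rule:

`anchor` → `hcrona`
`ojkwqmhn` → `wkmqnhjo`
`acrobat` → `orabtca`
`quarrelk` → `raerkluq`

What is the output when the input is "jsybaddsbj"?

bydasdjbsj

Looking at the pairs, the operation is to swap each adjacent pair of characters (1↔2, 3↔4, ...), then move the first 2 characters to the end (rotate left by 2).
For "jsybaddsbj", step one produces "sjbydasdjb"; step two turns that into "bydasdjbsj".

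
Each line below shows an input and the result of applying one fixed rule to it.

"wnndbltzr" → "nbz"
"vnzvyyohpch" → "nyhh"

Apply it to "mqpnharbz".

qhb

Each output is the input with this applied: keep one character in every 3, starting at position 2 (positions 2nd, 5th, 8th, ...).
"mqpnharbz" → "qhb".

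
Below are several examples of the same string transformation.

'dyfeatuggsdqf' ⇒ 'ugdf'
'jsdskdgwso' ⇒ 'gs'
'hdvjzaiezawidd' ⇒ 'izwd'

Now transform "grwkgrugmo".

um

The rule is to keep every other character starting from the first (positions 1st, 3rd, 5th, ...), then delete the first 3 characters.
Working it through for "grwkgrugmo": intermediate "gwgum", final "um".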